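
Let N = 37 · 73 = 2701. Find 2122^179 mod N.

686

Mod 37: 2122 ≡ 13; by Fermat, exponent reduces to 179 mod 36 = 35; 13^35 ≡ 20 (mod 37).
Mod 73: 2122 ≡ 5; by Fermat, exponent reduces to 179 mod 72 = 35; 5^35 ≡ 29 (mod 73).
Combine by CRT: x ≡ 20 (mod 37), x ≡ 29 (mod 73) ⇒ x ≡ 686 (mod 2701).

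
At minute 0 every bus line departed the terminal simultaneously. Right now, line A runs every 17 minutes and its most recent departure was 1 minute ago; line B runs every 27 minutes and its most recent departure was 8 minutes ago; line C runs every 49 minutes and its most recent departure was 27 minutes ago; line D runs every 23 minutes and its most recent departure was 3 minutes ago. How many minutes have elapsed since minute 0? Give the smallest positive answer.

The moduli are pairwise coprime; N = 17·27·49·23 = 517293.
N/17 = 30429; 30429 ≡ 16 (mod 17); 16·16 ≡ 1, so inverse 16.
N/27 = 19159; 19159 ≡ 16 (mod 27); 16·22 ≡ 1, so inverse 22.
N/49 = 10557; 10557 ≡ 22 (mod 49); 22·29 ≡ 1, so inverse 29.
N/23 = 22491; 22491 ≡ 20 (mod 23); 20·15 ≡ 1, so inverse 15.
t ≡ 1·30429·16 + 8·19159·22 + 27·10557·29 + 3·22491·15 = 13137074.
13137074 mod 517293 = 204749.

204749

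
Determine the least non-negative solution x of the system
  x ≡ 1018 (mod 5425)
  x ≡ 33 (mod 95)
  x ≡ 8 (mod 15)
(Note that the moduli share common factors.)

gcd(5425, 95) = 5 and 5 | (33 − 1018), so the pair is consistent; merging gives x ≡ 33568 (mod 103075), where 103075 = lcm(5425, 95).
gcd(103075, 15) = 5 and 5 | (8 − 33568), so the pair is consistent; merging gives x ≡ 136643 (mod 309225), where 309225 = lcm(103075, 15).
The solution is unique modulo lcm(5425, 95, 15) = 309225.

136643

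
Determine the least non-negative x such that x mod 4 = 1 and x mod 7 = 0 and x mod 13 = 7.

189

Combine the congruences pairwise.
From x ≡ 1 (mod 4) write x = 1 + 4t. Substituting into x ≡ 0 (mod 7) gives 4t ≡ 6 (mod 7), and since 4⁻¹ ≡ 2 (mod 7), t ≡ 5. Hence x ≡ 1 + 4·5 = 21 (mod 28).
From x ≡ 21 (mod 28) write x = 21 + 28t. Substituting into x ≡ 7 (mod 13) gives 28t ≡ 12 (mod 13), and since 2⁻¹ ≡ 7 (mod 13), t ≡ 6. Hence x ≡ 21 + 28·6 = 189 (mod 364).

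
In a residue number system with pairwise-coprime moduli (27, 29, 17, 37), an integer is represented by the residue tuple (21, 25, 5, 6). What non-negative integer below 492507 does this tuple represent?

The moduli are pairwise coprime; N = 27·29·17·37 = 492507.
N/27 = 18241; 18241 ≡ 16 (mod 27); 16·22 ≡ 1, so inverse 22.
N/29 = 16983; 16983 ≡ 18 (mod 29); 18·21 ≡ 1, so inverse 21.
N/17 = 28971; 28971 ≡ 3 (mod 17); 3·6 ≡ 1, so inverse 6.
N/37 = 13311; 13311 ≡ 28 (mod 37); 28·4 ≡ 1, so inverse 4.
x ≡ 21·18241·22 + 25·16983·21 + 5·28971·6 + 6·13311·4 = 18532011.
18532011 mod 492507 = 309252.

309252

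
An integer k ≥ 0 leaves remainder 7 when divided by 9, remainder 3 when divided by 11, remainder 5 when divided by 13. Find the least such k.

421

The moduli are pairwise coprime; N = 9·11·13 = 1287.
N/9 = 143; 143 ≡ 8 (mod 9); 8·8 ≡ 1, so inverse 8.
N/11 = 117; 117 ≡ 7 (mod 11); 7·8 ≡ 1, so inverse 8.
N/13 = 99; 99 ≡ 8 (mod 13); 8·5 ≡ 1, so inverse 5.
k ≡ 7·143·8 + 3·117·8 + 5·99·5 = 13291.
13291 mod 1287 = 421.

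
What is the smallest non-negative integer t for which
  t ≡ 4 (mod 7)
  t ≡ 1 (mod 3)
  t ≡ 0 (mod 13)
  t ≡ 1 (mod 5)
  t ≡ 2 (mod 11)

11596

The moduli are pairwise coprime; N = 7·3·13·5·11 = 15015.
N/7 = 2145; 2145 ≡ 3 (mod 7); 3·5 ≡ 1, so inverse 5.
N/3 = 5005; 5005 ≡ 1 (mod 3), inverse 1.
N/13 = 1155; 1155 ≡ 11 (mod 13); 11·6 ≡ 1, so inverse 6.
N/5 = 3003; 3003 ≡ 3 (mod 5); 3·2 ≡ 1, so inverse 2.
N/11 = 1365; 1365 ≡ 1 (mod 11), inverse 1.
t ≡ 4·2145·5 + 1·5005·1 + 0·1155·6 + 1·3003·2 + 2·1365·1 = 56641.
56641 mod 15015 = 11596.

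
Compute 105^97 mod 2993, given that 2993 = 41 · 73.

Mod 41: 105 ≡ 23; by Fermat, exponent reduces to 97 mod 40 = 17; 23^17 ≡ 4 (mod 41).
Mod 73: 105 ≡ 32; by Fermat, exponent reduces to 97 mod 72 = 25; 32^25 ≡ 37 (mod 73).
Combine by CRT: x ≡ 4 (mod 41), x ≡ 37 (mod 73) ⇒ x ≡ 2300 (mod 2993).

2300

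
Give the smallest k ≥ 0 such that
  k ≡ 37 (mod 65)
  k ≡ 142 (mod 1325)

1467

gcd(65, 1325) = 5 and 5 | (142 − 37), so the pair is consistent; merging gives k ≡ 1467 (mod 17225), where 17225 = lcm(65, 1325).
The solution is unique modulo lcm(65, 1325) = 17225.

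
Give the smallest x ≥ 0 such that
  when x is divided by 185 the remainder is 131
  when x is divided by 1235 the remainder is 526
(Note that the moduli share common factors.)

Combine the congruences pairwise.
gcd(185, 1235) = 5 and 5 | (526 − 131), so the pair is consistent; merging gives x ≡ 27696 (mod 45695), where 45695 = lcm(185, 1235).
The solution is unique modulo lcm(185, 1235) = 45695.

27696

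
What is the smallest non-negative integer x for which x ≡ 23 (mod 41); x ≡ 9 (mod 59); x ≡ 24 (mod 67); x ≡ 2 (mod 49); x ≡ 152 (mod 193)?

431381400

The moduli are pairwise coprime; N = 41·59·67·49·193 = 1532724361.
N/41 = 37383521; 37383521 ≡ 8 (mod 41); 8·36 ≡ 1, so inverse 36.
N/59 = 25978379; 25978379 ≡ 30 (mod 59); 30·2 ≡ 1, so inverse 2.
N/67 = 22876483; 22876483 ≡ 3 (mod 67); 3·45 ≡ 1, so inverse 45.
N/49 = 31280089; 31280089 ≡ 8 (mod 49); 8·43 ≡ 1, so inverse 43.
N/193 = 7941577; 7941577 ≡ 13 (mod 193); 13·104 ≡ 1, so inverse 104.
x ≡ 23·37383521·36 + 9·25978379·2 + 24·22876483·45 + 2·31280089·43 + 152·7941577·104 = 184358304720.
184358304720 mod 1532724361 = 431381400.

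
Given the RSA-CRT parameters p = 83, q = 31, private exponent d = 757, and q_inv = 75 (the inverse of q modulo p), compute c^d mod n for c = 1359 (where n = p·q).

d_p = d mod (p−1) = 757 mod 82 = 19; d_q = d mod (q−1) = 7.
m₁ = c^(d_p) mod p: c ≡ 31 (mod 83), and 31^19 mod 83 = 61.
m₂ = c^(d_q) mod q: c ≡ 26 (mod 31), and 26^7 mod 31 = 26.
h = q_inv·(m₁ − m₂) mod p = 75·(61 − 26) mod 83 = 52.
m = m₂ + h·q = 26 + 52·31 = 1638.

1638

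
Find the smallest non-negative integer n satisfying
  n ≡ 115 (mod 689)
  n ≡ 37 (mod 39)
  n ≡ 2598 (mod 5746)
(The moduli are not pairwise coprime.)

gcd(689, 39) = 13 and 13 | (37 − 115), so the pair is consistent; merging gives n ≡ 115 (mod 2067), where 2067 = lcm(689, 39).
gcd(2067, 5746) = 13 and 13 | (2598 − 115), so the pair is consistent; merging gives n ≡ 60058 (mod 913614), where 913614 = lcm(2067, 5746).
The solution is unique modulo lcm(689, 39, 5746) = 913614.

60058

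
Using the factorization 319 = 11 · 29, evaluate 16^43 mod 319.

103

Mod 11: 16 ≡ 5; by Fermat, exponent reduces to 43 mod 10 = 3; 5^3 ≡ 4 (mod 11).
Mod 29: 16 ≡ 16; by Fermat, exponent reduces to 43 mod 28 = 15; 16^15 ≡ 16 (mod 29).
Combine by CRT: x ≡ 4 (mod 11), x ≡ 16 (mod 29) ⇒ x ≡ 103 (mod 319).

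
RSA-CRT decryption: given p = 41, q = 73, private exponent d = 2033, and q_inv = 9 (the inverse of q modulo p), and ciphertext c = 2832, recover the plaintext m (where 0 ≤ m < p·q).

2586

d_p = d mod (p−1) = 2033 mod 40 = 33; d_q = d mod (q−1) = 17.
m₁ = c^(d_p) mod p: c ≡ 3 (mod 41), and 3^33 mod 41 = 3.
m₂ = c^(d_q) mod q: c ≡ 58 (mod 73), and 58^17 mod 73 = 31.
h = q_inv·(m₁ − m₂) mod p = 9·(3 − 31) mod 41 = 35.
m = m₂ + h·q = 31 + 35·73 = 2586.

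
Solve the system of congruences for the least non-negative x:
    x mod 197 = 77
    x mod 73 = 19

13670

From x ≡ 77 (mod 197) write x = 77 + 197t. Substituting into x ≡ 19 (mod 73) gives 197t ≡ 15 (mod 73), and since 51⁻¹ ≡ 63 (mod 73), t ≡ 69. Hence x ≡ 77 + 197·69 = 13670 (mod 14381).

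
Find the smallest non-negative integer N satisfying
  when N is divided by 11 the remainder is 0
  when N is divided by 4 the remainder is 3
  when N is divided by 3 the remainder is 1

From N ≡ 0 (mod 11) write N = 0 + 11t. Substituting into N ≡ 3 (mod 4) gives 11t ≡ 3 (mod 4), and since 3⁻¹ ≡ 3 (mod 4), t ≡ 1. Hence N ≡ 0 + 11·1 = 11 (mod 44).
From N ≡ 11 (mod 44) write N = 11 + 44t. Substituting into N ≡ 1 (mod 3) gives 44t ≡ 2 (mod 3), and since 2⁻¹ ≡ 2 (mod 3), t ≡ 1. Hence N ≡ 11 + 44·1 = 55 (mod 132).

55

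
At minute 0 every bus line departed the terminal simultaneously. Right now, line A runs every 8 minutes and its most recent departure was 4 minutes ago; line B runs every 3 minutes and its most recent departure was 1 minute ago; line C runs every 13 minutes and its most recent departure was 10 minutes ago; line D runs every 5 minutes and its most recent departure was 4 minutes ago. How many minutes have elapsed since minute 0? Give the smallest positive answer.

244

From t ≡ 4 (mod 8) write t = 4 + 8s. Substituting into t ≡ 1 (mod 3) gives 8s ≡ 0 (mod 3), and since 2⁻¹ ≡ 2 (mod 3), s ≡ 0. Hence t ≡ 4 + 8·0 = 4 (mod 24).
From t ≡ 4 (mod 24) write t = 4 + 24s. Substituting into t ≡ 10 (mod 13) gives 24s ≡ 6 (mod 13), and since 11⁻¹ ≡ 6 (mod 13), s ≡ 10. Hence t ≡ 4 + 24·10 = 244 (mod 312).
From t ≡ 244 (mod 312) write t = 244 + 312s. Substituting into t ≡ 4 (mod 5) gives 312s ≡ 0 (mod 5), and since 2⁻¹ ≡ 3 (mod 5), s ≡ 0. Hence t ≡ 244 + 312·0 = 244 (mod 1560).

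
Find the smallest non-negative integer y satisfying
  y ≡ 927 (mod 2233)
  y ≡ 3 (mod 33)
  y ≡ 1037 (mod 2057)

54519

gcd(2233, 33) = 11 and 11 | (3 − 927), so the pair is consistent; merging gives y ≡ 927 (mod 6699), where 6699 = lcm(2233, 33).
gcd(6699, 2057) = 11 and 11 | (1037 − 927), so the pair is consistent; merging gives y ≡ 54519 (mod 1252713), where 1252713 = lcm(6699, 2057).
The solution is unique modulo lcm(2233, 33, 2057) = 1252713.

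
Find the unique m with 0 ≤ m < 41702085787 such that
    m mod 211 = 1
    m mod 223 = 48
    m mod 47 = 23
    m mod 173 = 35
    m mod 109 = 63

From m ≡ 1 (mod 211) write m = 1 + 211t. Substituting into m ≡ 48 (mod 223) gives 211t ≡ 47 (mod 223), and since 211⁻¹ ≡ 130 (mod 223), t ≡ 89. Hence m ≡ 1 + 211·89 = 18780 (mod 47053).
From m ≡ 18780 (mod 47053) write m = 18780 + 47053t. Substituting into m ≡ 23 (mod 47) gives 47053t ≡ 43 (mod 47), and since 6⁻¹ ≡ 8 (mod 47), t ≡ 15. Hence m ≡ 18780 + 47053·15 = 724575 (mod 2211491).
From m ≡ 724575 (mod 2211491) write m = 724575 + 2211491t. Substituting into m ≡ 35 (mod 173) gives 2211491t ≡ 157 (mod 173), and since 32⁻¹ ≡ 146 (mod 173), t ≡ 86. Hence m ≡ 724575 + 2211491·86 = 190912801 (mod 382587943).
From m ≡ 190912801 (mod 382587943) write m = 190912801 + 382587943t. Substituting into m ≡ 63 (mod 109) gives 382587943t ≡ 108 (mod 109), and since 14⁻¹ ≡ 39 (mod 109), t ≡ 70. Hence m ≡ 190912801 + 382587943·70 = 26972068811 (mod 41702085787).

26972068811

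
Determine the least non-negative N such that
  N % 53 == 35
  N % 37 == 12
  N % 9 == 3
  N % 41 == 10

The moduli are pairwise coprime; M = 53·37·9·41 = 723609.
M/53 = 13653; 13653 ≡ 32 (mod 53); 32·5 ≡ 1, so inverse 5.
M/37 = 19557; 19557 ≡ 21 (mod 37); 21·30 ≡ 1, so inverse 30.
M/9 = 80401; 80401 ≡ 4 (mod 9); 4·7 ≡ 1, so inverse 7.
M/41 = 17649; 17649 ≡ 19 (mod 41); 19·13 ≡ 1, so inverse 13.
N ≡ 35·13653·5 + 12·19557·30 + 3·80401·7 + 10·17649·13 = 13412586.
13412586 mod 723609 = 387624.

387624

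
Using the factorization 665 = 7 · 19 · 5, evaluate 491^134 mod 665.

Mod 7: 491 ≡ 1; by Fermat, exponent reduces to 134 mod 6 = 2; 1^2 ≡ 1 (mod 7).
Mod 19: 491 ≡ 16; by Fermat, exponent reduces to 134 mod 18 = 8; 16^8 ≡ 6 (mod 19).
Mod 5: 491 ≡ 1; by Fermat, exponent reduces to 134 mod 4 = 2; 1^2 ≡ 1 (mod 5).
Combine by CRT: x ≡ 1 (mod 7), x ≡ 6 (mod 19), x ≡ 1 (mod 5) ⇒ x ≡ 386 (mod 665).

386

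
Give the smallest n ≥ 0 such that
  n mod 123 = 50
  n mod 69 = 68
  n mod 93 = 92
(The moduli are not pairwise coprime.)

gcd(123, 69) = 3 and 3 | (68 − 50), so the pair is consistent; merging gives n ≡ 1034 (mod 2829), where 2829 = lcm(123, 69).
gcd(2829, 93) = 3 and 3 | (92 − 1034), so the pair is consistent; merging gives n ≡ 40640 (mod 87699), where 87699 = lcm(2829, 93).
The solution is unique modulo lcm(123, 69, 93) = 87699.

40640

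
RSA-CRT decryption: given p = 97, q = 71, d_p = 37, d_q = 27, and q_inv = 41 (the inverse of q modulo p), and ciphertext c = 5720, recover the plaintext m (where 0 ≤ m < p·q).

2068

m₁ = c^(d_p) mod p: c ≡ 94 (mod 97), and 94^37 mod 97 = 31.
m₂ = c^(d_q) mod q: c ≡ 40 (mod 71), and 40^27 mod 71 = 9.
h = q_inv·(m₁ − m₂) mod p = 41·(31 − 9) mod 97 = 29.
m = m₂ + h·q = 9 + 29·71 = 2068.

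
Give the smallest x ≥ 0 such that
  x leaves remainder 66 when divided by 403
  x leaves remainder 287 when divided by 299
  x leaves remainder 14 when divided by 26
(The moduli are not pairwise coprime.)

11350

Combine the congruences pairwise.
gcd(403, 299) = 13 and 13 | (287 − 66), so the pair is consistent; merging gives x ≡ 2081 (mod 9269), where 9269 = lcm(403, 299).
gcd(9269, 26) = 13 and 13 | (14 − 2081), so the pair is consistent; merging gives x ≡ 11350 (mod 18538), where 18538 = lcm(9269, 26).
The solution is unique modulo lcm(403, 299, 26) = 18538.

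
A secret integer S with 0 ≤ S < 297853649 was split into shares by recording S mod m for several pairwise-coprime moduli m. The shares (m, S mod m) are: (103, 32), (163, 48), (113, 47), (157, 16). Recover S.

188638970

From S ≡ 32 (mod 103) write S = 32 + 103t. Substituting into S ≡ 48 (mod 163) gives 103t ≡ 16 (mod 163), and since 103⁻¹ ≡ 19 (mod 163), t ≡ 141. Hence S ≡ 32 + 103·141 = 14555 (mod 16789).
From S ≡ 14555 (mod 16789) write S = 14555 + 16789t. Substituting into S ≡ 47 (mod 113) gives 16789t ≡ 69 (mod 113), and since 65⁻¹ ≡ 40 (mod 113), t ≡ 48. Hence S ≡ 14555 + 16789·48 = 820427 (mod 1897157).
From S ≡ 820427 (mod 1897157) write S = 820427 + 1897157t. Substituting into S ≡ 16 (mod 157) gives 1897157t ≡ 71 (mod 157), and since 126⁻¹ ≡ 81 (mod 157), t ≡ 99. Hence S ≡ 820427 + 1897157·99 = 188638970 (mod 297853649).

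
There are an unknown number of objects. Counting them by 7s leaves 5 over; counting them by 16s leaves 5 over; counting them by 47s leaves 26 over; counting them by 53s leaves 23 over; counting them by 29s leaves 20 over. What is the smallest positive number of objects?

843253

From N ≡ 5 (mod 7) write N = 5 + 7t. Substituting into N ≡ 5 (mod 16) gives 7t ≡ 0 (mod 16), and since 7⁻¹ ≡ 7 (mod 16), t ≡ 0. Hence N ≡ 5 + 7·0 = 5 (mod 112).
From N ≡ 5 (mod 112) write N = 5 + 112t. Substituting into N ≡ 26 (mod 47) gives 112t ≡ 21 (mod 47), and since 18⁻¹ ≡ 34 (mod 47), t ≡ 9. Hence N ≡ 5 + 112·9 = 1013 (mod 5264).
From N ≡ 1013 (mod 5264) write N = 1013 + 5264t. Substituting into N ≡ 23 (mod 53) gives 5264t ≡ 17 (mod 53), and since 17⁻¹ ≡ 25 (mod 53), t ≡ 1. Hence N ≡ 1013 + 5264·1 = 6277 (mod 278992).
From N ≡ 6277 (mod 278992) write N = 6277 + 278992t. Substituting into N ≡ 20 (mod 29) gives 278992t ≡ 7 (mod 29), and since 12⁻¹ ≡ 17 (mod 29), t ≡ 3. Hence N ≡ 6277 + 278992·3 = 843253 (mod 8090768).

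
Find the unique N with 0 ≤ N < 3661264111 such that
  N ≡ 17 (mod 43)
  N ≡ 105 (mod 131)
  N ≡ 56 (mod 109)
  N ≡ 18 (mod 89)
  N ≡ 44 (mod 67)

The moduli are pairwise coprime; M = 43·131·109·89·67 = 3661264111.
M/43 = 85145677; 85145677 ≡ 1 (mod 43), inverse 1.
M/131 = 27948581; 27948581 ≡ 124 (mod 131); 124·56 ≡ 1, so inverse 56.
M/109 = 33589579; 33589579 ≡ 30 (mod 109); 30·40 ≡ 1, so inverse 40.
M/89 = 41137799; 41137799 ≡ 41 (mod 89); 41·76 ≡ 1, so inverse 76.
M/67 = 54645733; 54645733 ≡ 64 (mod 67); 64·22 ≡ 1, so inverse 22.
N ≡ 17·85145677·1 + 105·27948581·56 + 56·33589579·40 + 18·41137799·76 + 44·54645733·22 = 350199368325.
350199368325 mod 3661264111 = 2379277780.

2379277780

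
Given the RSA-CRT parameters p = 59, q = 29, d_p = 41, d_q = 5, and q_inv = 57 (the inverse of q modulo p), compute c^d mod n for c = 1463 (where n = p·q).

m₁ = c^(d_p) mod p: c ≡ 47 (mod 59), and 47^41 mod 59 = 23.
m₂ = c^(d_q) mod q: c ≡ 13 (mod 29), and 13^5 mod 29 = 6.
h = q_inv·(m₁ − m₂) mod p = 57·(23 − 6) mod 59 = 25.
m = m₂ + h·q = 6 + 25·29 = 731.

731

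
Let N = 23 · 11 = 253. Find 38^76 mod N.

49

Mod 23: 38 ≡ 15; by Fermat, exponent reduces to 76 mod 22 = 10; 15^10 ≡ 3 (mod 23).
Mod 11: 38 ≡ 5; by Fermat, exponent reduces to 76 mod 10 = 6; 5^6 ≡ 5 (mod 11).
Combine by CRT: x ≡ 3 (mod 23), x ≡ 5 (mod 11) ⇒ x ≡ 49 (mod 253).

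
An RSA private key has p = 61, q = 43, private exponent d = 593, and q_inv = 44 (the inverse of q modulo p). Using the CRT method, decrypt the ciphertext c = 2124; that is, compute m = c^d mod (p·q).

599

d_p = d mod (p−1) = 593 mod 60 = 53; d_q = d mod (q−1) = 5.
m₁ = c^(d_p) mod p: c ≡ 50 (mod 61), and 50^53 mod 61 = 50.
m₂ = c^(d_q) mod q: c ≡ 17 (mod 43), and 17^5 mod 43 = 40.
h = q_inv·(m₁ − m₂) mod p = 44·(50 − 40) mod 61 = 13.
m = m₂ + h·q = 40 + 13·43 = 599.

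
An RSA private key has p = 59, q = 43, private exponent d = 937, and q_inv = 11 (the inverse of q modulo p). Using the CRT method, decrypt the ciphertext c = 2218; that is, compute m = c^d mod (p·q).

186

d_p = d mod (p−1) = 937 mod 58 = 9; d_q = d mod (q−1) = 13.
m₁ = c^(d_p) mod p: c ≡ 35 (mod 59), and 35^9 mod 59 = 9.
m₂ = c^(d_q) mod q: c ≡ 25 (mod 43), and 25^13 mod 43 = 14.
h = q_inv·(m₁ − m₂) mod p = 11·(9 − 14) mod 59 = 4.
m = m₂ + h·q = 14 + 4·43 = 186.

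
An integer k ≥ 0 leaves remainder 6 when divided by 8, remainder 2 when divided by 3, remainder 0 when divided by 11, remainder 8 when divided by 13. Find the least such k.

1958

Combine the congruences pairwise.
From k ≡ 6 (mod 8) write k = 6 + 8t. Substituting into k ≡ 2 (mod 3) gives 8t ≡ 2 (mod 3), and since 2⁻¹ ≡ 2 (mod 3), t ≡ 1. Hence k ≡ 6 + 8·1 = 14 (mod 24).
From k ≡ 14 (mod 24) write k = 14 + 24t. Substituting into k ≡ 0 (mod 11) gives 24t ≡ 8 (mod 11), and since 2⁻¹ ≡ 6 (mod 11), t ≡ 4. Hence k ≡ 14 + 24·4 = 110 (mod 264).
From k ≡ 110 (mod 264) write k = 110 + 264t. Substituting into k ≡ 8 (mod 13) gives 264t ≡ 2 (mod 13), and since 4⁻¹ ≡ 10 (mod 13), t ≡ 7. Hence k ≡ 110 + 264·7 = 1958 (mod 3432).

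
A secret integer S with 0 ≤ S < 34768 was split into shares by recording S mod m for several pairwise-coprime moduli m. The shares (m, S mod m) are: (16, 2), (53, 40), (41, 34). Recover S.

31522

The moduli are pairwise coprime; N = 16·53·41 = 34768.
N/16 = 2173; 2173 ≡ 13 (mod 16); 13·5 ≡ 1, so inverse 5.
N/53 = 656; 656 ≡ 20 (mod 53); 20·8 ≡ 1, so inverse 8.
N/41 = 848; 848 ≡ 28 (mod 41); 28·22 ≡ 1, so inverse 22.
S ≡ 2·2173·5 + 40·656·8 + 34·848·22 = 865954.
865954 mod 34768 = 31522.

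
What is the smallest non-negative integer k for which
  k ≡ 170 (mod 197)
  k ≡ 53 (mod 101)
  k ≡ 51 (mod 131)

56512

The moduli are pairwise coprime; N = 197·101·131 = 2606507.
N/197 = 13231; 13231 ≡ 32 (mod 197); 32·117 ≡ 1, so inverse 117.
N/101 = 25807; 25807 ≡ 52 (mod 101); 52·68 ≡ 1, so inverse 68.
N/131 = 19897; 19897 ≡ 116 (mod 131); 116·96 ≡ 1, so inverse 96.
k ≡ 170·13231·117 + 53·25807·68 + 51·19897·96 = 453588730.
453588730 mod 2606507 = 56512.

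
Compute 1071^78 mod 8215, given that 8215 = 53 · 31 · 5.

2651

Mod 53: 1071 ≡ 11; by Fermat, exponent reduces to 78 mod 52 = 26; 11^26 ≡ 1 (mod 53).
Mod 31: 1071 ≡ 17; by Fermat, exponent reduces to 78 mod 30 = 18; 17^18 ≡ 16 (mod 31).
Mod 5: 1071 ≡ 1; by Fermat, exponent reduces to 78 mod 4 = 2; 1^2 ≡ 1 (mod 5).
Combine by CRT: x ≡ 1 (mod 53), x ≡ 16 (mod 31), x ≡ 1 (mod 5) ⇒ x ≡ 2651 (mod 8215).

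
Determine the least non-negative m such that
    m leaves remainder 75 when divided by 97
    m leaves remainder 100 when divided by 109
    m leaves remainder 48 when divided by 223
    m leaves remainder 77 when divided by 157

The moduli are pairwise coprime; N = 97·109·223·157 = 370171303.
N/97 = 3816199; 3816199 ≡ 25 (mod 97); 25·66 ≡ 1, so inverse 66.
N/109 = 3396067; 3396067 ≡ 63 (mod 109); 63·45 ≡ 1, so inverse 45.
N/223 = 1659961; 1659961 ≡ 172 (mod 223); 172·188 ≡ 1, so inverse 188.
N/157 = 2357779; 2357779 ≡ 110 (mod 157); 110·10 ≡ 1, so inverse 10.
m ≡ 75·3816199·66 + 100·3396067·45 + 48·1659961·188 + 77·2357779·10 = 50967464444.
50967464444 mod 370171303 = 253995933.

253995933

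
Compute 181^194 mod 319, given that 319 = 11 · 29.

Mod 11: 181 ≡ 5; by Fermat, exponent reduces to 194 mod 10 = 4; 5^4 ≡ 9 (mod 11).
Mod 29: 181 ≡ 7; by Fermat, exponent reduces to 194 mod 28 = 26; 7^26 ≡ 16 (mod 29).
Combine by CRT: x ≡ 9 (mod 11), x ≡ 16 (mod 29) ⇒ x ≡ 306 (mod 319).

306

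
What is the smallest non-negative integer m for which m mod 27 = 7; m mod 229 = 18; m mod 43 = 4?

196729

From m ≡ 7 (mod 27) write m = 7 + 27t. Substituting into m ≡ 18 (mod 229) gives 27t ≡ 11 (mod 229), and since 27⁻¹ ≡ 17 (mod 229), t ≡ 187. Hence m ≡ 7 + 27·187 = 5056 (mod 6183).
From m ≡ 5056 (mod 6183) write m = 5056 + 6183t. Substituting into m ≡ 4 (mod 43) gives 6183t ≡ 22 (mod 43), and since 34⁻¹ ≡ 19 (mod 43), t ≡ 31. Hence m ≡ 5056 + 6183·31 = 196729 (mod 265869).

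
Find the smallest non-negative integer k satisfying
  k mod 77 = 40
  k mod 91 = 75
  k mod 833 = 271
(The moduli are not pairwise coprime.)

64412

gcd(77, 91) = 7 and 7 | (75 − 40), so the pair is consistent; merging gives k ≡ 348 (mod 1001), where 1001 = lcm(77, 91).
gcd(1001, 833) = 7 and 7 | (271 − 348), so the pair is consistent; merging gives k ≡ 64412 (mod 119119), where 119119 = lcm(1001, 833).
The solution is unique modulo lcm(77, 91, 833) = 119119.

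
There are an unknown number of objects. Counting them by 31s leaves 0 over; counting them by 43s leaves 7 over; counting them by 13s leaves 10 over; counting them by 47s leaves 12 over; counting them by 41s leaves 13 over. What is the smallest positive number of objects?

30884370

The moduli are pairwise coprime; M = 31·43·13·47·41 = 33392983.
M/31 = 1077193; 1077193 ≡ 5 (mod 31); 5·25 ≡ 1, so inverse 25.
M/43 = 776581; 776581 ≡ 1 (mod 43), inverse 1.
M/13 = 2568691; 2568691 ≡ 8 (mod 13); 8·5 ≡ 1, so inverse 5.
M/47 = 710489; 710489 ≡ 37 (mod 47); 37·14 ≡ 1, so inverse 14.
M/41 = 814463; 814463 ≡ 39 (mod 41); 39·20 ≡ 1, so inverse 20.
N ≡ 0·1077193·25 + 7·776581·1 + 10·2568691·5 + 12·710489·14 + 13·814463·20 = 464993149.
464993149 mod 33392983 = 30884370.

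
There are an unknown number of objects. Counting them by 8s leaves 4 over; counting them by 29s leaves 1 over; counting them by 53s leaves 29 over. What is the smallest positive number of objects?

7396

The moduli are pairwise coprime; M = 8·29·53 = 12296.
M/8 = 1537; 1537 ≡ 1 (mod 8), inverse 1.
M/29 = 424; 424 ≡ 18 (mod 29); 18·21 ≡ 1, so inverse 21.
M/53 = 232; 232 ≡ 20 (mod 53); 20·8 ≡ 1, so inverse 8.
N ≡ 4·1537·1 + 1·424·21 + 29·232·8 = 68876.
68876 mod 12296 = 7396.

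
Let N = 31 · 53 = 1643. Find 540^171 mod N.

418

Mod 31: 540 ≡ 13; by Fermat, exponent reduces to 171 mod 30 = 21; 13^21 ≡ 15 (mod 31).
Mod 53: 540 ≡ 10; by Fermat, exponent reduces to 171 mod 52 = 15; 10^15 ≡ 47 (mod 53).
Combine by CRT: x ≡ 15 (mod 31), x ≡ 47 (mod 53) ⇒ x ≡ 418 (mod 1643).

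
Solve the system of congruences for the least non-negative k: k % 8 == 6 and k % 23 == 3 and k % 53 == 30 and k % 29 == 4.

75926

The moduli are pairwise coprime; N = 8·23·53·29 = 282808.
N/8 = 35351; 35351 ≡ 7 (mod 8); 7·7 ≡ 1, so inverse 7.
N/23 = 12296; 12296 ≡ 14 (mod 23); 14·5 ≡ 1, so inverse 5.
N/53 = 5336; 5336 ≡ 36 (mod 53); 36·28 ≡ 1, so inverse 28.
N/29 = 9752; 9752 ≡ 8 (mod 29); 8·11 ≡ 1, so inverse 11.
k ≡ 6·35351·7 + 3·12296·5 + 30·5336·28 + 4·9752·11 = 6580510.
6580510 mod 282808 = 75926.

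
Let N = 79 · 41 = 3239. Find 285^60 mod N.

Mod 79: 285 ≡ 48; 48^60 ≡ 18 (mod 79).
Mod 41: 285 ≡ 39; by Fermat, exponent reduces to 60 mod 40 = 20; 39^20 ≡ 1 (mod 41).
Combine by CRT: x ≡ 18 (mod 79), x ≡ 1 (mod 41) ⇒ x ≡ 2625 (mod 3239).

2625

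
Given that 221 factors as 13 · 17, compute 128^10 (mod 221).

166

Mod 13: 128 ≡ 11; 11^10 ≡ 10 (mod 13).
Mod 17: 128 ≡ 9; 9^10 ≡ 13 (mod 17).
Combine by CRT: x ≡ 10 (mod 13), x ≡ 13 (mod 17) ⇒ x ≡ 166 (mod 221).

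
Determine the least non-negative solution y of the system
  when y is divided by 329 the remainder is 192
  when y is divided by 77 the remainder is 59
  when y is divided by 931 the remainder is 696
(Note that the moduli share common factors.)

gcd(329, 77) = 7 and 7 | (59 − 192), so the pair is consistent; merging gives y ≡ 521 (mod 3619), where 3619 = lcm(329, 77).
gcd(3619, 931) = 7 and 7 | (696 − 521), so the pair is consistent; merging gives y ≡ 315374 (mod 481327), where 481327 = lcm(3619, 931).
The solution is unique modulo lcm(329, 77, 931) = 481327.

315374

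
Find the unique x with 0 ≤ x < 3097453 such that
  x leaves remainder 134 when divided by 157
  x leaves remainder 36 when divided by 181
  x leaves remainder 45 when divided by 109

1447674

The moduli are pairwise coprime; N = 157·181·109 = 3097453.
N/157 = 19729; 19729 ≡ 104 (mod 157); 104·77 ≡ 1, so inverse 77.
N/181 = 17113; 17113 ≡ 99 (mod 181); 99·64 ≡ 1, so inverse 64.
N/109 = 28417; 28417 ≡ 77 (mod 109); 77·17 ≡ 1, so inverse 17.
x ≡ 134·19729·77 + 36·17113·64 + 45·28417·17 = 264731179.
264731179 mod 3097453 = 1447674.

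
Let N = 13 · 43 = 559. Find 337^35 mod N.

350

Mod 13: 337 ≡ 12; by Fermat, exponent reduces to 35 mod 12 = 11; 12^11 ≡ 12 (mod 13).
Mod 43: 337 ≡ 36; 36^35 ≡ 6 (mod 43).
Combine by CRT: x ≡ 12 (mod 13), x ≡ 6 (mod 43) ⇒ x ≡ 350 (mod 559).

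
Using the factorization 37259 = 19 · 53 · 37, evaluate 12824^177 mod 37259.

Mod 19: 12824 ≡ 18; by Fermat, exponent reduces to 177 mod 18 = 15; 18^15 ≡ 18 (mod 19).
Mod 53: 12824 ≡ 51; by Fermat, exponent reduces to 177 mod 52 = 21; 51^21 ≡ 5 (mod 53).
Mod 37: 12824 ≡ 22; by Fermat, exponent reduces to 177 mod 36 = 33; 22^33 ≡ 23 (mod 37).
Combine by CRT: x ≡ 18 (mod 19), x ≡ 5 (mod 53), x ≡ 23 (mod 37) ⇒ x ≡ 8644 (mod 37259).

8644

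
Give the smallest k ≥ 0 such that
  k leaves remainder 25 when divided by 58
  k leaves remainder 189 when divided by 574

4781

gcd(58, 574) = 2 and 2 | (189 − 25), so the pair is consistent; merging gives k ≡ 4781 (mod 16646), where 16646 = lcm(58, 574).
The solution is unique modulo lcm(58, 574) = 16646.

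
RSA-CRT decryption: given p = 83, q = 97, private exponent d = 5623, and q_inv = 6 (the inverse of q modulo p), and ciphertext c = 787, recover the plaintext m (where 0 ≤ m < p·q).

6855

d_p = d mod (p−1) = 5623 mod 82 = 47; d_q = d mod (q−1) = 55.
m₁ = c^(d_p) mod p: c ≡ 40 (mod 83), and 40^47 mod 83 = 49.
m₂ = c^(d_q) mod q: c ≡ 11 (mod 97), and 11^55 mod 97 = 65.
h = q_inv·(m₁ − m₂) mod p = 6·(49 − 65) mod 83 = 70.
m = m₂ + h·q = 65 + 70·97 = 6855.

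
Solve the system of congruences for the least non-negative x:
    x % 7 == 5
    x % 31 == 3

From x ≡ 5 (mod 7) write x = 5 + 7t. Substituting into x ≡ 3 (mod 31) gives 7t ≡ 29 (mod 31), and since 7⁻¹ ≡ 9 (mod 31), t ≡ 13. Hence x ≡ 5 + 7·13 = 96 (mod 217).

96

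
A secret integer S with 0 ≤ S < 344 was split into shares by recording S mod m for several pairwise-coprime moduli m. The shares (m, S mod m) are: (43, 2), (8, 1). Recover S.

From S ≡ 2 (mod 43) write S = 2 + 43t. Substituting into S ≡ 1 (mod 8) gives 43t ≡ 7 (mod 8), and since 3⁻¹ ≡ 3 (mod 8), t ≡ 5. Hence S ≡ 2 + 43·5 = 217 (mod 344).

217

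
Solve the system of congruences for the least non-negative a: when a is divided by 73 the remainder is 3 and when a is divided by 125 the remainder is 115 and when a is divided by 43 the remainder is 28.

The moduli are pairwise coprime; N = 73·125·43 = 392375.
N/73 = 5375; 5375 ≡ 46 (mod 73); 46·27 ≡ 1, so inverse 27.
N/125 = 3139; 3139 ≡ 14 (mod 125); 14·9 ≡ 1, so inverse 9.
N/43 = 9125; 9125 ≡ 9 (mod 43); 9·24 ≡ 1, so inverse 24.
a ≡ 3·5375·27 + 115·3139·9 + 28·9125·24 = 9816240.
9816240 mod 392375 = 6865.

6865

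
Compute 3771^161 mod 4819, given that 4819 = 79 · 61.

Mod 79: 3771 ≡ 58; by Fermat, exponent reduces to 161 mod 78 = 5; 58^5 ≡ 41 (mod 79).
Mod 61: 3771 ≡ 50; by Fermat, exponent reduces to 161 mod 60 = 41; 50^41 ≡ 50 (mod 61).
Combine by CRT: x ≡ 41 (mod 79), x ≡ 50 (mod 61) ⇒ x ≡ 2490 (mod 4819).

2490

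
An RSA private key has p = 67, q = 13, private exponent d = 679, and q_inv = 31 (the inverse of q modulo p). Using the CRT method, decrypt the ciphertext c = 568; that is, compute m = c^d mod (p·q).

d_p = d mod (p−1) = 679 mod 66 = 19; d_q = d mod (q−1) = 7.
m₁ = c^(d_p) mod p: c ≡ 32 (mod 67), and 32^19 mod 67 = 46.
m₂ = c^(d_q) mod q: c ≡ 9 (mod 13), and 9^7 mod 13 = 9.
h = q_inv·(m₁ − m₂) mod p = 31·(46 − 9) mod 67 = 8.
m = m₂ + h·q = 9 + 8·13 = 113.

113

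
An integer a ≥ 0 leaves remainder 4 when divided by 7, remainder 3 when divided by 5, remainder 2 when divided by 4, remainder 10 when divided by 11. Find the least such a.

The moduli are pairwise coprime; N = 7·5·4·11 = 1540.
N/7 = 220; 220 ≡ 3 (mod 7); 3·5 ≡ 1, so inverse 5.
N/5 = 308; 308 ≡ 3 (mod 5); 3·2 ≡ 1, so inverse 2.
N/4 = 385; 385 ≡ 1 (mod 4), inverse 1.
N/11 = 140; 140 ≡ 8 (mod 11); 8·7 ≡ 1, so inverse 7.
a ≡ 4·220·5 + 3·308·2 + 2·385·1 + 10·140·7 = 16818.
16818 mod 1540 = 1418.

1418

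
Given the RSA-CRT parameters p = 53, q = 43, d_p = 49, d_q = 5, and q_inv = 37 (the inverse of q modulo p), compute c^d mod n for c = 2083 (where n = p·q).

m₁ = c^(d_p) mod p: c ≡ 16 (mod 53), and 16^49 mod 53 = 46.
m₂ = c^(d_q) mod q: c ≡ 19 (mod 43), and 19^5 mod 43 = 30.
h = q_inv·(m₁ − m₂) mod p = 37·(46 − 30) mod 53 = 9.
m = m₂ + h·q = 30 + 9·43 = 417.

417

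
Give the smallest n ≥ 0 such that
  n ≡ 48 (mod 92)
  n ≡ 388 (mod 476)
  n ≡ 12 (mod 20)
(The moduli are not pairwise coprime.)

gcd(92, 476) = 4 and 4 | (388 − 48), so the pair is consistent; merging gives n ≡ 9432 (mod 10948), where 10948 = lcm(92, 476).
gcd(10948, 20) = 4 and 4 | (12 − 9432), so the pair is consistent; merging gives n ≡ 9432 (mod 54740), where 54740 = lcm(10948, 20).
The solution is unique modulo lcm(92, 476, 20) = 54740.

9432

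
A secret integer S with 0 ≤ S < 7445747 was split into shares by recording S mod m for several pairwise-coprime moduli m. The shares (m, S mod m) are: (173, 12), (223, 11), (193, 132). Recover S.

6877108

From S ≡ 12 (mod 173) write S = 12 + 173t. Substituting into S ≡ 11 (mod 223) gives 173t ≡ 222 (mod 223), and since 173⁻¹ ≡ 165 (mod 223), t ≡ 58. Hence S ≡ 12 + 173·58 = 10046 (mod 38579).
From S ≡ 10046 (mod 38579) write S = 10046 + 38579t. Substituting into S ≡ 132 (mod 193) gives 38579t ≡ 122 (mod 193), and since 172⁻¹ ≡ 147 (mod 193), t ≡ 178. Hence S ≡ 10046 + 38579·178 = 6877108 (mod 7445747).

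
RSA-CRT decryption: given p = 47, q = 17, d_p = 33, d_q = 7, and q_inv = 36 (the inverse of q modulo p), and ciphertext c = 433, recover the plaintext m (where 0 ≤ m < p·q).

m₁ = c^(d_p) mod p: c ≡ 10 (mod 47), and 10^33 mod 47 = 26.
m₂ = c^(d_q) mod q: c ≡ 8 (mod 17), and 8^7 mod 17 = 15.
h = q_inv·(m₁ − m₂) mod p = 36·(26 − 15) mod 47 = 20.
m = m₂ + h·q = 15 + 20·17 = 355.

355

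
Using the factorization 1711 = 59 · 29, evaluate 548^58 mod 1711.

473

Mod 59: 548 ≡ 17; since 58 | 58, by Fermat 17^58 ≡ 1 (mod 59).
Mod 29: 548 ≡ 26; by Fermat, exponent reduces to 58 mod 28 = 2; 26^2 ≡ 9 (mod 29).
Combine by CRT: x ≡ 1 (mod 59), x ≡ 9 (mod 29) ⇒ x ≡ 473 (mod 1711).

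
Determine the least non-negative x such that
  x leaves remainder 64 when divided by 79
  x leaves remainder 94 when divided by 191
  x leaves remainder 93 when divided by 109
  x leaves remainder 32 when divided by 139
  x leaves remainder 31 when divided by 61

The moduli are pairwise coprime; N = 79·191·109·139·61 = 13945419779.
N/79 = 176524301; 176524301 ≡ 65 (mod 79); 65·62 ≡ 1, so inverse 62.
N/191 = 73012669; 73012669 ≡ 54 (mod 191); 54·46 ≡ 1, so inverse 46.
N/109 = 127939631; 127939631 ≡ 9 (mod 109); 9·97 ≡ 1, so inverse 97.
N/139 = 100326761; 100326761 ≡ 36 (mod 139); 36·112 ≡ 1, so inverse 112.
N/61 = 228613439; 228613439 ≡ 18 (mod 61); 18·17 ≡ 1, so inverse 17.
x ≡ 64·176524301·62 + 94·73012669·46 + 93·127939631·97 + 32·100326761·112 + 31·228613439·17 = 2650349012152.
2650349012152 mod 13945419779 = 719254142.

719254142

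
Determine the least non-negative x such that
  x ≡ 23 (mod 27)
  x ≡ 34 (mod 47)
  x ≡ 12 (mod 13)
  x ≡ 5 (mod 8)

The moduli are pairwise coprime; N = 27·47·13·8 = 131976.
N/27 = 4888; 4888 ≡ 1 (mod 27), inverse 1.
N/47 = 2808; 2808 ≡ 35 (mod 47); 35·43 ≡ 1, so inverse 43.
N/13 = 10152; 10152 ≡ 12 (mod 13); 12·12 ≡ 1, so inverse 12.
N/8 = 16497; 16497 ≡ 1 (mod 8), inverse 1.
x ≡ 23·4888·1 + 34·2808·43 + 12·10152·12 + 5·16497·1 = 5762093.
5762093 mod 131976 = 87125.

87125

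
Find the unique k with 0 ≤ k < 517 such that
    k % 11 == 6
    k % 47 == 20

From k ≡ 6 (mod 11) write k = 6 + 11t. Substituting into k ≡ 20 (mod 47) gives 11t ≡ 14 (mod 47), and since 11⁻¹ ≡ 30 (mod 47), t ≡ 44. Hence k ≡ 6 + 11·44 = 490 (mod 517).

490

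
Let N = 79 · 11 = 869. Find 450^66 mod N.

1

Mod 79: 450 ≡ 55; 55^66 ≡ 1 (mod 79).
Mod 11: 450 ≡ 10; by Fermat, exponent reduces to 66 mod 10 = 6; 10^6 ≡ 1 (mod 11).
Combine by CRT: x ≡ 1 (mod 79), x ≡ 1 (mod 11) ⇒ x ≡ 1 (mod 869).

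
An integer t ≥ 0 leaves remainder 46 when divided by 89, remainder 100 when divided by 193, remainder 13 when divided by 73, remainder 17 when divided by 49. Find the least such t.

33930851

The moduli are pairwise coprime; N = 89·193·73·49 = 61442129.
N/89 = 690361; 690361 ≡ 77 (mod 89); 77·37 ≡ 1, so inverse 37.
N/193 = 318353; 318353 ≡ 96 (mod 193); 96·191 ≡ 1, so inverse 191.
N/73 = 841673; 841673 ≡ 56 (mod 73); 56·30 ≡ 1, so inverse 30.
N/49 = 1253921; 1253921 ≡ 11 (mod 49); 11·9 ≡ 1, so inverse 9.
t ≡ 46·690361·37 + 100·318353·191 + 13·841673·30 + 17·1253921·9 = 7775639105.
7775639105 mod 61442129 = 33930851.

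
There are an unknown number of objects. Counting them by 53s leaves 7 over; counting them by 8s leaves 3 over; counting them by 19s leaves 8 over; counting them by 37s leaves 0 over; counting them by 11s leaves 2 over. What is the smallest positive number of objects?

Combine the congruences pairwise.
From N ≡ 7 (mod 53) write N = 7 + 53t. Substituting into N ≡ 3 (mod 8) gives 53t ≡ 4 (mod 8), and since 5⁻¹ ≡ 5 (mod 8), t ≡ 4. Hence N ≡ 7 + 53·4 = 219 (mod 424).
From N ≡ 219 (mod 424) write N = 219 + 424t. Substituting into N ≡ 8 (mod 19) gives 424t ≡ 17 (mod 19), and since 6⁻¹ ≡ 16 (mod 19), t ≡ 6. Hence N ≡ 219 + 424·6 = 2763 (mod 8056).
From N ≡ 2763 (mod 8056) write N = 2763 + 8056t. Substituting into N ≡ 0 (mod 37) gives 8056t ≡ 12 (mod 37), and since 27⁻¹ ≡ 11 (mod 37), t ≡ 21. Hence N ≡ 2763 + 8056·21 = 171939 (mod 298072).
From N ≡ 171939 (mod 298072) write N = 171939 + 298072t. Substituting into N ≡ 2 (mod 11) gives 298072t ≡ 4 (mod 11), and since 5⁻¹ ≡ 9 (mod 11), t ≡ 3. Hence N ≡ 171939 + 298072·3 = 1066155 (mod 3278792).

1066155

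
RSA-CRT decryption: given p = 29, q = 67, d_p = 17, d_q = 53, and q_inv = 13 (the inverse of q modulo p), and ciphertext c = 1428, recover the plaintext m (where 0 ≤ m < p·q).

1126

m₁ = c^(d_p) mod p: c ≡ 7 (mod 29), and 7^17 mod 29 = 24.
m₂ = c^(d_q) mod q: c ≡ 21 (mod 67), and 21^53 mod 67 = 54.
h = q_inv·(m₁ − m₂) mod p = 13·(24 − 54) mod 29 = 16.
m = m₂ + h·q = 54 + 16·67 = 1126.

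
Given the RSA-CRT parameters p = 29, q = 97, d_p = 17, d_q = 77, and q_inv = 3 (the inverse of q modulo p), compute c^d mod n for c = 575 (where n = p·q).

m₁ = c^(d_p) mod p: c ≡ 24 (mod 29), and 24^17 mod 29 = 20.
m₂ = c^(d_q) mod q: c ≡ 90 (mod 97), and 90^77 mod 97 = 10.
h = q_inv·(m₁ − m₂) mod p = 3·(20 − 10) mod 29 = 1.
m = m₂ + h·q = 10 + 1·97 = 107.

107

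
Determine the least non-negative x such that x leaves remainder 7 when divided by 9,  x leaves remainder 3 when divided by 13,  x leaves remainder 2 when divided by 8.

250

The moduli are pairwise coprime; N = 9·13·8 = 936.
N/9 = 104; 104 ≡ 5 (mod 9); 5·2 ≡ 1, so inverse 2.
N/13 = 72; 72 ≡ 7 (mod 13); 7·2 ≡ 1, so inverse 2.
N/8 = 117; 117 ≡ 5 (mod 8); 5·5 ≡ 1, so inverse 5.
x ≡ 7·104·2 + 3·72·2 + 2·117·5 = 3058.
3058 mod 936 = 250.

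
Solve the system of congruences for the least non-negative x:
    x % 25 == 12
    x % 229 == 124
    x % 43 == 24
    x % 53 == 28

From x ≡ 12 (mod 25) write x = 12 + 25t. Substituting into x ≡ 124 (mod 229) gives 25t ≡ 112 (mod 229), and since 25⁻¹ ≡ 55 (mod 229), t ≡ 206. Hence x ≡ 12 + 25·206 = 5162 (mod 5725).
From x ≡ 5162 (mod 5725) write x = 5162 + 5725t. Substituting into x ≡ 24 (mod 43) gives 5725t ≡ 22 (mod 43), and since 6⁻¹ ≡ 36 (mod 43), t ≡ 18. Hence x ≡ 5162 + 5725·18 = 108212 (mod 246175).
From x ≡ 108212 (mod 246175) write x = 108212 + 246175t. Substituting into x ≡ 28 (mod 53) gives 246175t ≡ 42 (mod 53), and since 43⁻¹ ≡ 37 (mod 53), t ≡ 17. Hence x ≡ 108212 + 246175·17 = 4293187 (mod 13047275).

4293187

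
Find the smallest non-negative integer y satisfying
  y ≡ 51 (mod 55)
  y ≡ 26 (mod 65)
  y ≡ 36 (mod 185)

gcd(55, 65) = 5 and 5 | (26 − 51), so the pair is consistent; merging gives y ≡ 546 (mod 715), where 715 = lcm(55, 65).
gcd(715, 185) = 5 and 5 | (36 − 546), so the pair is consistent; merging gives y ≡ 9841 (mod 26455), where 26455 = lcm(715, 185).
The solution is unique modulo lcm(55, 65, 185) = 26455.

9841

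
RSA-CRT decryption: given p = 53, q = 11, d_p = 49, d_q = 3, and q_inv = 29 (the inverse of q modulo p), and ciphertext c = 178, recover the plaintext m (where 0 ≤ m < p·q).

41

m₁ = c^(d_p) mod p: c ≡ 19 (mod 53), and 19^49 mod 53 = 41.
m₂ = c^(d_q) mod q: c ≡ 2 (mod 11), and 2^3 mod 11 = 8.
h = q_inv·(m₁ − m₂) mod p = 29·(41 − 8) mod 53 = 3.
m = m₂ + h·q = 8 + 3·11 = 41.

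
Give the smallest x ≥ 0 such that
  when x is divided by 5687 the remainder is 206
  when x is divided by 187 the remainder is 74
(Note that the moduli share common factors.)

45702

gcd(5687, 187) = 11 and 11 | (74 − 206), so the pair is consistent; merging gives x ≡ 45702 (mod 96679), where 96679 = lcm(5687, 187).
The solution is unique modulo lcm(5687, 187) = 96679.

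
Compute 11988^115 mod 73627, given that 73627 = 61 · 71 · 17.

Mod 61: 11988 ≡ 32; by Fermat, exponent reduces to 115 mod 60 = 55; 32^55 ≡ 29 (mod 61).
Mod 71: 11988 ≡ 60; by Fermat, exponent reduces to 115 mod 70 = 45; 60^45 ≡ 32 (mod 71).
Mod 17: 11988 ≡ 3; by Fermat, exponent reduces to 115 mod 16 = 3; 3^3 ≡ 10 (mod 17).
Combine by CRT: x ≡ 29 (mod 61), x ≡ 32 (mod 71), x ≡ 10 (mod 17) ⇒ x ≡ 9972 (mod 73627).

9972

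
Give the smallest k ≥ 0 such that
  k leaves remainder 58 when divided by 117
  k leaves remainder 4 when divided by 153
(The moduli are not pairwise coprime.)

Combine the congruences pairwise.
gcd(117, 153) = 9 and 9 | (4 − 58), so the pair is consistent; merging gives k ≡ 1228 (mod 1989), where 1989 = lcm(117, 153).
The solution is unique modulo lcm(117, 153) = 1989.

1228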